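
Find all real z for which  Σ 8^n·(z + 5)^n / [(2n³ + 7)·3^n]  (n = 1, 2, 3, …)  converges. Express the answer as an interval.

[-43/8, -37/8]

Ratio test: |a_{n+1}/a_n| = [(2n³ + 7)/(2(n+1)³ + 7)] · 8/3 → 8/3 as n → ∞.
Hence the series converges for |z + 5| < 1/(8/3) = 3/8, so the radius of convergence is 3/8.
Check z = -37/8: the series is dominated by a constant times Σ 1/n³, which converges (p = 3 > 1).
Check z = -43/8: absolute convergence follows by limit comparison with Σ 1/n³.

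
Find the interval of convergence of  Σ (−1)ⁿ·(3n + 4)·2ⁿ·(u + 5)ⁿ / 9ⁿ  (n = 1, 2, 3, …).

By the ratio test, |a_{n+1}/a_n| = [(3(n+1) + 4)/(3n + 4)] · 2/9 → 2/9.
Hence the series converges for |u + 5| < 1/(2/9) = 9/2, so the radius of convergence is 9/2.
When u = -1/2, the terms have absolute value of order n, which does not tend to 0, so the series diverges by the divergence test.
When u = -19/2, the n-th term does not approach 0; divergence by the term test.

(-19/2, -1/2)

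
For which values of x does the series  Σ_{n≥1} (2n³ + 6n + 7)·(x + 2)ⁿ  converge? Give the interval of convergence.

Apply the ratio test: |a_{n+1}| / |a_n| = (2(n+1)³ + 6(n+1) + 7)/(2n³ + 6n + 7), which tends to 1 as n → ∞.
So the series converges when |x + 2| < 1 and diverges when |x + 2| > 1; R = 1.
When x = -1, the n-th term does not approach 0; divergence by the term test.
Endpoint x = -3: the n-th term does not approach 0; divergence by the term test.

(-3, -1)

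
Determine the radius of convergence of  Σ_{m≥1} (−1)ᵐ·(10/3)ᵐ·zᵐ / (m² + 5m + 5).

R = 3/10

Apply the ratio test: |a_{m+1}| / |a_m| = [(m² + 5m + 5)/((m+1)² + 5(m+1) + 5)] · 10/3, which tends to 10/3 as m → ∞.
Hence the series converges for |z| < 1/(10/3) = 3/10, so the radius of convergence is 3/10.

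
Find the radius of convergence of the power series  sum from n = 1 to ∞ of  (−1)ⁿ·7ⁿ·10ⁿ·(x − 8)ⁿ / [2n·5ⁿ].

Ratio test: |a_{n+1}/a_n| = [2n/2(n+1)] · 7·10/5 → 14 as n → ∞.
Hence the series converges for |x − 8| < 1/(14) = 1/14, so the radius of convergence is 1/14.

R = 1/14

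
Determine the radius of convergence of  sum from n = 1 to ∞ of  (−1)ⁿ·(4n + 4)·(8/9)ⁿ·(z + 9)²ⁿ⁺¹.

R = 3√2/4

Apply the ratio test: |a_{n+1}| / |a_n| = [(4(n+1) + 4)/(4n + 4)] · 8/9, which tends to 8/9 as n → ∞.
Since the exponent of (z + 9) increases by 2 each term, convergence requires |z + 9|² < 9/8, hence R = 3√2/4.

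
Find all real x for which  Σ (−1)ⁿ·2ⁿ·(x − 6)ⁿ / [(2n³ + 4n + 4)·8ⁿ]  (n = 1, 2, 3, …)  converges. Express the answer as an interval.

Ratio test: |a_{n+1}/a_n| = [(2n³ + 4n + 4)/(2(n+1)³ + 4(n+1) + 4)] · 2/8 → 1/4 as n → ∞.
Convergence for |x − 6| · 1/4 < 1, i.e. |x − 6| < 4. So R = 4.
At x = 10: absolute convergence follows by limit comparison with Σ 1/n³.
Check x = 2: the series is dominated by a constant times Σ 1/n³, which converges (p = 3 > 1).

[2, 10]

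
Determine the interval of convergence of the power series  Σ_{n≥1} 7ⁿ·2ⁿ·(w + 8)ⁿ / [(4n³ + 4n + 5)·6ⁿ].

Ratio test: |a_{n+1}/a_n| = [(4n³ + 4n + 5)/(4(n+1)³ + 4(n+1) + 5)] · 7·2/6 → 7/3 as n → ∞.
Thus R = 1/(7/3) = 3/7.
Check w = -53/7: the terms are on the order of 1/n³, so the series converges absolutely by comparison with the p-series (p = 3 > 1).
When w = -59/7, absolute convergence follows by limit comparison with Σ 1/n³.

[-59/7, -53/7]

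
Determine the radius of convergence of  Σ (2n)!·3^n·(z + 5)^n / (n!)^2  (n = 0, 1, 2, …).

R = 1/12

By the ratio test, |a_{n+1}/a_n| = (2n+1)·(2n+2)/(n+1)² · 3 → 12.
The series converges when 12 · |z + 5| < 1, giving R = 1/12.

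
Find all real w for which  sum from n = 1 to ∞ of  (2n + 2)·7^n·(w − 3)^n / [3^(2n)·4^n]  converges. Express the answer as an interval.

(-15/7, 57/7)

By the ratio test, |a_{n+1}/a_n| = [(2(n+1) + 2)/(2n + 2)] · 7/(9·4) → 7/36.
The series converges when 7/36 · |w − 3| < 1, giving R = 36/7.
At w = 57/7: the n-th term does not approach 0; divergence by the term test.
Endpoint w = -15/7: the n-th term does not approach 0; divergence by the term test.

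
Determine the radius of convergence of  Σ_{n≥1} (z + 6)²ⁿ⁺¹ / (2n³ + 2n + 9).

R = 1

The ratio of consecutive coefficients is (2n³ + 2n + 9)/(2(n+1)³ + 2(n+1) + 9) → 1.
Since the exponent of (z + 6) increases by 2 each term, convergence requires |z + 6|² < 1, hence R = 1.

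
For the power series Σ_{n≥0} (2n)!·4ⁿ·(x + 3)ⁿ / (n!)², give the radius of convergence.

R = 1/16

The ratio of consecutive coefficients is (2n+1)·(2n+2)/(n+1)² · 4 → 16.
Convergence for |x + 3| · 16 < 1, i.e. |x + 3| < 1/16. So R = 1/16.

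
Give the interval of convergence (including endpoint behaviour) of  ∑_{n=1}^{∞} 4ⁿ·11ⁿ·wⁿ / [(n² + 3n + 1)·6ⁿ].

[-3/22, 3/22]

Ratio test: |a_{n+1}/a_n| = [(n² + 3n + 1)/((n+1)² + 3(n+1) + 1)] · 4·11/6 → 22/3 as n → ∞.
Convergence for |w| · 22/3 < 1, i.e. |w| < 3/22. So R = 3/22.
When w = 3/22, absolute convergence follows by limit comparison with Σ 1/n².
Endpoint w = -3/22: absolute convergence follows by limit comparison with Σ 1/n².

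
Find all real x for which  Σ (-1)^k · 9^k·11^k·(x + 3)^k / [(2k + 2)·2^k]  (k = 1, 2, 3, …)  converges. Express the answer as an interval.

(-299/99, -295/99]

Apply the ratio test: |a_{k+1}| / |a_k| = [(2k + 2)/(2(k+1) + 2)] · 9·11/2, which tends to 99/2 as k → ∞.
The series converges when 99/2 · |x + 3| < 1, giving R = 2/99.
Check x = -295/99: an alternating series whose terms decrease to 0 in absolute value, so it converges by the Leibniz criterion.
At x = -299/99: the terms are asymptotic to a nonzero constant times 1/k, so the series diverges by limit comparison with Σ 1/k.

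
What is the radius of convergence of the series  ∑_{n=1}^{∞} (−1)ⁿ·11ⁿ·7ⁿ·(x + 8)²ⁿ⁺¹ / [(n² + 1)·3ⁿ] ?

By the ratio test, |a_{n+1}/a_n| = [(n² + 1)/((n+1)² + 1)] · 11·7/3 → 77/3.
Writing y = (x + 8)², the series in y has radius 3/77, so |x + 8| < √(3/77) and R = √231/77.

R = √231/77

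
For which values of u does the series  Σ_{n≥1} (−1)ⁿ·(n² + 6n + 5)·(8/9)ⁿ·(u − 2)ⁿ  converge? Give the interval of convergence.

(7/8, 25/8)

By the ratio test, |a_{n+1}/a_n| = [((n+1)² + 6(n+1) + 5)/(n² + 6n + 5)] · 8/9 → 8/9.
Hence the series converges for |u − 2| < 1/(8/9) = 9/8, so the radius of convergence is 9/8.
When u = 25/8, the terms have absolute value of order n², which does not tend to 0, so the series diverges by the divergence test.
At u = 7/8: the terms have absolute value of order n², which does not tend to 0, so the series diverges by the divergence test.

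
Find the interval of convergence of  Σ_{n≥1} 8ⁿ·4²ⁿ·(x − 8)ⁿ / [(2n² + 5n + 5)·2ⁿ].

By the ratio test, |a_{n+1}/a_n| = [(2n² + 5n + 5)/(2(n+1)² + 5(n+1) + 5)] · 8·16/2 → 64.
Convergence for |x − 8| · 64 < 1, i.e. |x − 8| < 1/64. So R = 1/64.
Check x = 513/64: the terms are on the order of 1/n², so the series converges absolutely by comparison with the p-series (p = 2 > 1).
At x = 511/64: the series is dominated by a constant times Σ 1/n², which converges (p = 2 > 1).

[511/64, 513/64]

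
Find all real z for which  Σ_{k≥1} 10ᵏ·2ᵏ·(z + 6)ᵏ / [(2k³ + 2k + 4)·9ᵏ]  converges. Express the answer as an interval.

[-129/20, -111/20]

The ratio of consecutive coefficients is [(2k³ + 2k + 4)/(2(k+1)³ + 2(k+1) + 4)] · 10·2/9 → 20/9.
The series converges when 20/9 · |z + 6| < 1, giving R = 9/20.
Endpoint z = -111/20: absolute convergence follows by limit comparison with Σ 1/k³.
Check z = -129/20: the series is dominated by a constant times Σ 1/k³, which converges (p = 3 > 1).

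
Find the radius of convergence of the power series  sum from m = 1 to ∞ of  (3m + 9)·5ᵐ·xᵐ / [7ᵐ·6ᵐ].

R = 42/5

The ratio of consecutive coefficients is [(3(m+1) + 9)/(3m + 9)] · 5/(7·6) → 5/42.
The series converges when 5/42 · |x| < 1, giving R = 42/5.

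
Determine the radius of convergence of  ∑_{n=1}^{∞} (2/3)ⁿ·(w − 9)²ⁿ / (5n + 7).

R = √6/2

The ratio of consecutive coefficients is [(5n + 7)/(5(n+1) + 7)] · 2/3 → 2/3.
Since the exponent of (w − 9) increases by 2 each term, convergence requires |w − 9|² < 3/2, hence R = √6/2.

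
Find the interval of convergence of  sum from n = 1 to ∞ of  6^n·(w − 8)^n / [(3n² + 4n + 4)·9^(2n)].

Apply the ratio test: |a_{n+1}| / |a_n| = [(3n² + 4n + 4)/(3(n+1)² + 4(n+1) + 4)] · 6/81, which tends to 2/27 as n → ∞.
Convergence for |w − 8| · 2/27 < 1, i.e. |w − 8| < 27/2. So R = 27/2.
Endpoint w = 43/2: the terms are on the order of 1/n², so the series converges absolutely by comparison with the p-series (p = 2 > 1).
When w = -11/2, the series is dominated by a constant times Σ 1/n², which converges (p = 2 > 1).

[-11/2, 43/2]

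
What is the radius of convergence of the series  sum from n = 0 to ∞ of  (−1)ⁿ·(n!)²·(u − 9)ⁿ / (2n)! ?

The ratio of consecutive coefficients is (n+1)²/[(2n+1)·(2n+2)] → 1/4.
Thus R = 1/(1/4) = 4.

R = 4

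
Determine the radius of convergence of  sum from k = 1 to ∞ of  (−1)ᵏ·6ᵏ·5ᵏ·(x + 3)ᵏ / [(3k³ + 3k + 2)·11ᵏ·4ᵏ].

R = 22/15

By the ratio test, |a_{k+1}/a_k| = [(3k³ + 3k + 2)/(3(k+1)³ + 3(k+1) + 2)] · 6·5/(11·4) → 15/22.
Convergence for |x + 3| · 15/22 < 1, i.e. |x + 3| < 22/15. So R = 22/15.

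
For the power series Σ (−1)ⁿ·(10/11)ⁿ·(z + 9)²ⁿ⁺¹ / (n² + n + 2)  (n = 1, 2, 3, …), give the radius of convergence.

The ratio of consecutive coefficients is [(n² + n + 2)/((n+1)² + (n+1) + 2)] · 10/11 → 10/11.
Since the exponent of (z + 9) increases by 2 each term, convergence requires |z + 9|² < 11/10, hence R = √110/10.

R = √110/10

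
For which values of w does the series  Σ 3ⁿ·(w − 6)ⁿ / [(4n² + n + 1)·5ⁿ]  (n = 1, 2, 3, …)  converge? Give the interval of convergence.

[13/3, 23/3]

The ratio of consecutive coefficients is [(4n² + n + 1)/(4(n+1)² + (n+1) + 1)] · 3/5 → 3/5.
Thus R = 1/(3/5) = 5/3.
When w = 23/3, the series is dominated by a constant times Σ 1/n², which converges (p = 2 > 1).
At w = 13/3: absolute convergence follows by limit comparison with Σ 1/n².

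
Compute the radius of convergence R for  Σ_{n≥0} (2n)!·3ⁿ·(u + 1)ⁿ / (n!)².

By the ratio test, |a_{n+1}/a_n| = (2n+1)·(2n+2)/(n+1)² · 3 → 12.
The series converges when 12 · |u + 1| < 1, giving R = 1/12.

R = 1/12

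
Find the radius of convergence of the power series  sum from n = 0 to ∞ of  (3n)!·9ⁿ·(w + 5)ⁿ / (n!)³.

R = 1/243

The ratio of consecutive coefficients is (3n+1)·(3n+2)·(3n+3)/(n+1)³ · 9 → 243.
Convergence for |w + 5| · 243 < 1, i.e. |w + 5| < 1/243. So R = 1/243.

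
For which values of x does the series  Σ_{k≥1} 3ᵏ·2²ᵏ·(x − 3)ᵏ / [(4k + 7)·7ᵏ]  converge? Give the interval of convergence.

By the ratio test, |a_{k+1}/a_k| = [(4k + 7)/(4(k+1) + 7)] · 3·4/7 → 12/7.
Hence the series converges for |x − 3| < 1/(12/7) = 7/12, so the radius of convergence is 7/12.
Check x = 43/12: comparison with the harmonic series Σ 1/k shows the series diverges.
Check x = 29/12: an alternating series whose terms decrease to 0 in absolute value, so it converges by the Leibniz criterion.

[29/12, 43/12)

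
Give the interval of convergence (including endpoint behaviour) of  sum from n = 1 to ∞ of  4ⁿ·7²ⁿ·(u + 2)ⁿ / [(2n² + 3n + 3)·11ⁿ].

[-403/196, -381/196]

The ratio of consecutive coefficients is [(2n² + 3n + 3)/(2(n+1)² + 3(n+1) + 3)] · 4·49/11 → 196/11.
The series converges when 196/11 · |u + 2| < 1, giving R = 11/196.
When u = -381/196, absolute convergence follows by limit comparison with Σ 1/n².
When u = -403/196, absolute convergence follows by limit comparison with Σ 1/n².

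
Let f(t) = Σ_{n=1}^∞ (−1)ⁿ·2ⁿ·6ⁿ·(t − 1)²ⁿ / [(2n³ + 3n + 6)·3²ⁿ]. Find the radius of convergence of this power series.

Apply the ratio test: |a_{n+1}| / |a_n| = [(2n³ + 3n + 6)/(2(n+1)³ + 3(n+1) + 6)] · 2·6/9, which tends to 4/3 as n → ∞.
Successive powers of (t − 1) differ by 2, so the series converges when |t − 1|² · 4/3 < 1, i.e. |t − 1| < √(3/4). So R = √3/2.

R = √3/2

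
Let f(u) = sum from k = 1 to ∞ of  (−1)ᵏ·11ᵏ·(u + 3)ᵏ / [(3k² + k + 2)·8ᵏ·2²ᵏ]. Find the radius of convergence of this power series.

R = 32/11

By the ratio test, |a_{k+1}/a_k| = [(3k² + k + 2)/(3(k+1)² + (k+1) + 2)] · 11/(8·4) → 11/32.
Convergence for |u + 3| · 11/32 < 1, i.e. |u + 3| < 32/11. So R = 32/11.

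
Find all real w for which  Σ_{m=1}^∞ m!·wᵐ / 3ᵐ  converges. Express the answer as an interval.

The ratio of consecutive coefficients is (m+1) · 1/3 → ∞.
The ratio grows without bound, so the series diverges whenever w ≠ 0; it converges only at w = 0. R = 0.

{0}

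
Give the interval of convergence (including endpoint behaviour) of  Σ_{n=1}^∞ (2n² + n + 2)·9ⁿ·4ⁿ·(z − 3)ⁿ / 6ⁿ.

(17/6, 19/6)

The ratio of consecutive coefficients is [(2(n+1)² + (n+1) + 2)/(2n² + n + 2)] · 9·4/6 → 6.
Thus R = 1/(6) = 1/6.
When z = 19/6, the terms do not tend to 0, so the series diverges.
When z = 17/6, the n-th term does not approach 0; divergence by the term test.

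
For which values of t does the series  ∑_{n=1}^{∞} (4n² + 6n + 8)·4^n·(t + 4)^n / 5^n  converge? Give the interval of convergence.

(-21/4, -11/4)

The ratio of consecutive coefficients is [(4(n+1)² + 6(n+1) + 8)/(4n² + 6n + 8)] · 4/5 → 4/5.
The series converges when 4/5 · |t + 4| < 1, giving R = 5/4.
At t = -11/4: the n-th term does not approach 0; divergence by the term test.
When t = -21/4, the terms have absolute value of order n², which does not tend to 0, so the series diverges by the divergence test.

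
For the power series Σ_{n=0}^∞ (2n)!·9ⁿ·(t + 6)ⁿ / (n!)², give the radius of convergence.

Ratio test: |a_{n+1}/a_n| = (2n+1)·(2n+2)/(n+1)² · 9 → 36 as n → ∞.
The series converges when 36 · |t + 6| < 1, giving R = 1/36.

R = 1/36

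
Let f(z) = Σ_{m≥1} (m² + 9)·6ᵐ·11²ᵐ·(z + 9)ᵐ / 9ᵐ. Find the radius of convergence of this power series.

Ratio test: |a_{m+1}/a_m| = [((m+1)² + 9)/(m² + 9)] · 6·121/9 → 242/3 as m → ∞.
Thus R = 1/(242/3) = 3/242.

R = 3/242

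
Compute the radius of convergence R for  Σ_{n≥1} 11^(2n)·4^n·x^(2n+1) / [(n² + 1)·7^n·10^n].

R = √70/22

Apply the ratio test: |a_{n+1}| / |a_n| = [(n² + 1)/((n+1)² + 1)] · 121·4/(7·10), which tends to 242/35 as n → ∞.
Writing y = x², the series in y has radius 35/242, so |x| < √(35/242) and R = √70/22.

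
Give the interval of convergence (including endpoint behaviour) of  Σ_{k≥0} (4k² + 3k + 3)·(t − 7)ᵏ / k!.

By the ratio test, |a_{k+1}/a_k| = (4(k+1)² + 3(k+1) + 3)/(4k² + 3k + 3) · 1/(k+1) → 0.
The limit is 0, so the series converges for all t; R = ∞.

(−∞, ∞)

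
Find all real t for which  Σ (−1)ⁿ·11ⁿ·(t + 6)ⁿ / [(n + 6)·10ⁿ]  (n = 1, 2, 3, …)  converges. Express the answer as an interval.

Ratio test: |a_{n+1}/a_n| = [(n + 6)/((n+1) + 6)] · 11/10 → 11/10 as n → ∞.
Hence the series converges for |t + 6| < 1/(11/10) = 10/11, so the radius of convergence is 10/11.
Check t = -56/11: an alternating series whose terms decrease to 0 in absolute value, so it converges by the Leibniz criterion.
Check t = -76/11: comparison with the harmonic series Σ 1/n shows the series diverges.

(-76/11, -56/11]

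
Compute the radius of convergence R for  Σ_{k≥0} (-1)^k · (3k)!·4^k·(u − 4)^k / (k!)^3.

The ratio of consecutive coefficients is (3k+1)·(3k+2)·(3k+3)/(k+1)³ · 4 → 108.
The series converges when 108 · |u − 4| < 1, giving R = 1/108.

R = 1/108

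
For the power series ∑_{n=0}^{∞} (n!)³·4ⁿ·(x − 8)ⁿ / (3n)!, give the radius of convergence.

R = 27/4

Ratio test: |a_{n+1}/a_n| = (n+1)³/[(3n+1)·(3n+2)·(3n+3)] · 4 → 4/27 as n → ∞.
Thus R = 1/(4/27) = 27/4.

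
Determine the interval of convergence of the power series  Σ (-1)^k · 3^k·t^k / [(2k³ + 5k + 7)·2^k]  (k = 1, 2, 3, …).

[-2/3, 2/3]

Apply the ratio test: |a_{k+1}| / |a_k| = [(2k³ + 5k + 7)/(2(k+1)³ + 5(k+1) + 7)] · 3/2, which tends to 3/2 as k → ∞.
Convergence for |t| · 3/2 < 1, i.e. |t| < 2/3. So R = 2/3.
At t = 2/3: the terms are on the order of 1/k³, so the series converges absolutely by comparison with the p-series (p = 3 > 1).
At t = -2/3: the terms are on the order of 1/k³, so the series converges absolutely by comparison with the p-series (p = 3 > 1).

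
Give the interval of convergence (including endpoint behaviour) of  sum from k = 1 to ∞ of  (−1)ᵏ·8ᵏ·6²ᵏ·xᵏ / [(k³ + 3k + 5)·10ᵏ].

By the ratio test, |a_{k+1}/a_k| = [(k³ + 3k + 5)/((k+1)³ + 3(k+1) + 5)] · 8·36/10 → 144/5.
Hence the series converges for |x| < 1/(144/5) = 5/144, so the radius of convergence is 5/144.
Endpoint x = 5/144: absolute convergence follows by limit comparison with Σ 1/k³.
When x = -5/144, absolute convergence follows by limit comparison with Σ 1/k³.

[-5/144, 5/144]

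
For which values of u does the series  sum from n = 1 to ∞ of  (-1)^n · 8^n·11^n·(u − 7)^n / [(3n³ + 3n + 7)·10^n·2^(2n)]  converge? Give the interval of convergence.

[72/11, 82/11]

By the ratio test, |a_{n+1}/a_n| = [(3n³ + 3n + 7)/(3(n+1)³ + 3(n+1) + 7)] · 8·11/(10·4) → 11/5.
Convergence for |u − 7| · 11/5 < 1, i.e. |u − 7| < 5/11. So R = 5/11.
When u = 82/11, the series is dominated by a constant times Σ 1/n³, which converges (p = 3 > 1).
At u = 72/11: absolute convergence follows by limit comparison with Σ 1/n³.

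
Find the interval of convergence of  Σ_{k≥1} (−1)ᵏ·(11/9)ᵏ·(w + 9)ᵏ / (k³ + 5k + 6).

[-108/11, -90/11]

The ratio of consecutive coefficients is [(k³ + 5k + 6)/((k+1)³ + 5(k+1) + 6)] · 11/9 → 11/9.
The series converges when 11/9 · |w + 9| < 1, giving R = 9/11.
When w = -90/11, the terms are on the order of 1/k³, so the series converges absolutely by comparison with the p-series (p = 3 > 1).
At w = -108/11: absolute convergence follows by limit comparison with Σ 1/k³.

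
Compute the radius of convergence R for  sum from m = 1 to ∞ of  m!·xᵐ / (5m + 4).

R = 0

By the ratio test, |a_{m+1}/a_m| = (m+1) · (5m + 4)/(5(m+1) + 4) → ∞.
Since the ratio → ∞, the series diverges for every x ≠ 0, and R = 0.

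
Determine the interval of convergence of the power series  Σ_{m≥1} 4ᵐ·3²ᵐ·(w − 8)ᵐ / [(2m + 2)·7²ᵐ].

[239/36, 337/36)

By the ratio test, |a_{m+1}/a_m| = [(2m + 2)/(2(m+1) + 2)] · 4·9/49 → 36/49.
Convergence for |w − 8| · 36/49 < 1, i.e. |w − 8| < 49/36. So R = 49/36.
Check w = 337/36: comparison with the harmonic series Σ 1/m shows the series diverges.
Endpoint w = 239/36: an alternating series whose terms decrease to 0 in absolute value, so it converges by the Leibniz criterion.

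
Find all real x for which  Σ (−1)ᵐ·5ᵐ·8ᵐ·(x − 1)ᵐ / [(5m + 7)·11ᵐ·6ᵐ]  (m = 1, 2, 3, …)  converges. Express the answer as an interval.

By the ratio test, |a_{m+1}/a_m| = [(5m + 7)/(5(m+1) + 7)] · 5·8/(11·6) → 20/33.
Thus R = 1/(20/33) = 33/20.
Endpoint x = 53/20: the terms alternate in sign and decrease monotonically to 0 in absolute value (size ~ c/m), so the alternating series test gives convergence.
When x = -13/20, the terms behave like c/m; limit comparison with the harmonic series gives divergence.

(-13/20, 53/20]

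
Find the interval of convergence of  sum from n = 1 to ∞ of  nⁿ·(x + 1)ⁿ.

Applying the root test, |a_n|^(1/n) = n → ∞.
The root grows without bound, so R = 0 (convergence only at x = -1).

{-1}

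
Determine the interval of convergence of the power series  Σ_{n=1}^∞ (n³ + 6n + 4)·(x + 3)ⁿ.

Ratio test: |a_{n+1}/a_n| = ((n+1)³ + 6(n+1) + 4)/(n³ + 6n + 4) → 1 as n → ∞.
Hence R = 1.
Check x = -2: the terms have absolute value of order n³, which does not tend to 0, so the series diverges by the divergence test.
Endpoint x = -4: the terms do not tend to 0, so the series diverges.

(-4, -2)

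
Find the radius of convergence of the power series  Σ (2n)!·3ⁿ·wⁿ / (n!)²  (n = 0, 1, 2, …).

R = 1/12

Apply the ratio test: |a_{n+1}| / |a_n| = (2n+1)·(2n+2)/(n+1)² · 3, which tends to 12 as n → ∞.
The series converges when 12 · |w| < 1, giving R = 1/12.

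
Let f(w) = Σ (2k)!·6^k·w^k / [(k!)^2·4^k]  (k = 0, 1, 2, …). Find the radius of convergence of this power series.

By the ratio test, |a_{k+1}/a_k| = (2k+1)·(2k+2)/(k+1)² · 6/4 → 6.
Hence the series converges for |w| < 1/(6) = 1/6, so the radius of convergence is 1/6.

R = 1/6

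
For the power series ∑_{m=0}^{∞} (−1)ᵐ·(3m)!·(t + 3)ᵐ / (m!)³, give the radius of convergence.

R = 1/27

Ratio test: |a_{m+1}/a_m| = (3m+1)·(3m+2)·(3m+3)/(m+1)³ → 27 as m → ∞.
Hence the series converges for |t + 3| < 1/(27) = 1/27, so the radius of convergence is 1/27.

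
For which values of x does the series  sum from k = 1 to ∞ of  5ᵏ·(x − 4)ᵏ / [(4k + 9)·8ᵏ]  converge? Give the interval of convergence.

[12/5, 28/5)

By the ratio test, |a_{k+1}/a_k| = [(4k + 9)/(4(k+1) + 9)] · 5/8 → 5/8.
Thus R = 1/(5/8) = 8/5.
At x = 28/5: comparison with the harmonic series Σ 1/k shows the series diverges.
Endpoint x = 12/5: the terms alternate in sign and decrease monotonically to 0 in absolute value (size ~ c/k), so the alternating series test gives convergence.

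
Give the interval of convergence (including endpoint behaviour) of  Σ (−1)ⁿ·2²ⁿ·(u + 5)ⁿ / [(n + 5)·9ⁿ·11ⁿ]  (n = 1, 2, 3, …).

Ratio test: |a_{n+1}/a_n| = [(n + 5)/((n+1) + 5)] · 4/(9·11) → 4/99 as n → ∞.
The series converges when 4/99 · |u + 5| < 1, giving R = 99/4.
When u = 79/4, convergence follows from the alternating series test (terms decrease monotonically to 0).
Endpoint u = -119/4: the terms are asymptotic to a nonzero constant times 1/n, so the series diverges by limit comparison with Σ 1/n.

(-119/4, 79/4]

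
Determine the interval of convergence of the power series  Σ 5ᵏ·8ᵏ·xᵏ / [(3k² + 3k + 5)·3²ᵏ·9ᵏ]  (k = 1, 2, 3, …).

By the ratio test, |a_{k+1}/a_k| = [(3k² + 3k + 5)/(3(k+1)² + 3(k+1) + 5)] · 5·8/(9·9) → 40/81.
Convergence for |x| · 40/81 < 1, i.e. |x| < 81/40. So R = 81/40.
Endpoint x = 81/40: the series is dominated by a constant times Σ 1/k², which converges (p = 2 > 1).
Endpoint x = -81/40: the terms are on the order of 1/k², so the series converges absolutely by comparison with the p-series (p = 2 > 1).

[-81/40, 81/40]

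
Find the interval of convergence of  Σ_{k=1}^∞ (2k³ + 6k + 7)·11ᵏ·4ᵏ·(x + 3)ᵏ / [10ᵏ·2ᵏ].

Apply the ratio test: |a_{k+1}| / |a_k| = [(2(k+1)³ + 6(k+1) + 7)/(2k³ + 6k + 7)] · 11·4/(10·2), which tends to 11/5 as k → ∞.
The series converges when 11/5 · |x + 3| < 1, giving R = 5/11.
Check x = -28/11: the k-th term does not approach 0; divergence by the term test.
When x = -38/11, the terms have absolute value of order k³, which does not tend to 0, so the series diverges by the divergence test.

(-38/11, -28/11)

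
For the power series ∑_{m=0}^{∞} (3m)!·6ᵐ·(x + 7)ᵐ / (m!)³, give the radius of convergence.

R = 1/162

The ratio of consecutive coefficients is (3m+1)·(3m+2)·(3m+3)/(m+1)³ · 6 → 162.
Hence the series converges for |x + 7| < 1/(162) = 1/162, so the radius of convergence is 1/162.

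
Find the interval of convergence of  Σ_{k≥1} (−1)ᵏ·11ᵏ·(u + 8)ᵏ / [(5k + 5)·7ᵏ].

By the ratio test, |a_{k+1}/a_k| = [(5k + 5)/(5(k+1) + 5)] · 11/7 → 11/7.
Thus R = 1/(11/7) = 7/11.
Check u = -81/11: convergence follows from the alternating series test (terms decrease monotonically to 0).
At u = -95/11: the terms behave like c/k; limit comparison with the harmonic series gives divergence.

(-95/11, -81/11]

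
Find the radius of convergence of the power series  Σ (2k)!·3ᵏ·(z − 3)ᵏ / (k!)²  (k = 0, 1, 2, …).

R = 1/12

By the ratio test, |a_{k+1}/a_k| = (2k+1)·(2k+2)/(k+1)² · 3 → 12.
The series converges when 12 · |z − 3| < 1, giving R = 1/12.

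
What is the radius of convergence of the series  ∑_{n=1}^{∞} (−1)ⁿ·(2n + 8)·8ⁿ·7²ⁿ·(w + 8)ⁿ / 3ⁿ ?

R = 3/392

Apply the ratio test: |a_{n+1}| / |a_n| = [(2(n+1) + 8)/(2n + 8)] · 8·49/3, which tends to 392/3 as n → ∞.
Thus R = 1/(392/3) = 3/392.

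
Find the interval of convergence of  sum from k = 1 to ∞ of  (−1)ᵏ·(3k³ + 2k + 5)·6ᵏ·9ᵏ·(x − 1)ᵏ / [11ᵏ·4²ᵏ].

Apply the ratio test: |a_{k+1}| / |a_k| = [(3(k+1)³ + 2(k+1) + 5)/(3k³ + 2k + 5)] · 6·9/(11·16), which tends to 27/88 as k → ∞.
Thus R = 1/(27/88) = 88/27.
When x = 115/27, the terms have absolute value of order k³, which does not tend to 0, so the series diverges by the divergence test.
When x = -61/27, the k-th term does not approach 0; divergence by the term test.

(-61/27, 115/27)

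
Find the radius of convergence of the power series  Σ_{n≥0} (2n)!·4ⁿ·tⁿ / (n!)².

R = 1/16

By the ratio test, |a_{n+1}/a_n| = (2n+1)·(2n+2)/(n+1)² · 4 → 16.
Hence the series converges for |t| < 1/(16) = 1/16, so the radius of convergence is 1/16.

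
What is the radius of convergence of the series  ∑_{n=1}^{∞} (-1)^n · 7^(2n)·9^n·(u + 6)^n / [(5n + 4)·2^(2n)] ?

The ratio of consecutive coefficients is [(5n + 4)/(5(n+1) + 4)] · 49·9/4 → 441/4.
The series converges when 441/4 · |u + 6| < 1, giving R = 4/441.

R = 4/441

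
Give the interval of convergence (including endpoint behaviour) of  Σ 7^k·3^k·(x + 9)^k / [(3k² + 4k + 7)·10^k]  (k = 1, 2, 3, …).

[-199/21, -179/21]

Apply the ratio test: |a_{k+1}| / |a_k| = [(3k² + 4k + 7)/(3(k+1)² + 4(k+1) + 7)] · 7·3/10, which tends to 21/10 as k → ∞.
Hence the series converges for |x + 9| < 1/(21/10) = 10/21, so the radius of convergence is 10/21.
When x = -179/21, the series is dominated by a constant times Σ 1/k², which converges (p = 2 > 1).
Endpoint x = -199/21: absolute convergence follows by limit comparison with Σ 1/k².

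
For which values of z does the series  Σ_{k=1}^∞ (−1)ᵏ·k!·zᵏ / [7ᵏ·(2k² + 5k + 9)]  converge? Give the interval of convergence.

Apply the ratio test: |a_{k+1}| / |a_k| = (k+1) · 1/7 · (2k² + 5k + 9)/(2(k+1)² + 5(k+1) + 9), which tends to ∞ as k → ∞.
The ratio grows without bound, so the series diverges whenever z ≠ 0; it converges only at z = 0. R = 0.

{0}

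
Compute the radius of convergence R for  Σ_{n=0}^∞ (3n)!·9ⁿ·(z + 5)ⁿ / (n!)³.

By the ratio test, |a_{n+1}/a_n| = (3n+1)·(3n+2)·(3n+3)/(n+1)³ · 9 → 243.
Convergence for |z + 5| · 243 < 1, i.e. |z + 5| < 1/243. So R = 1/243.

R = 1/243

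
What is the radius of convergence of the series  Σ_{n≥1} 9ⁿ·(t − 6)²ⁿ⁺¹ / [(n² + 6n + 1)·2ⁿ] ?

R = √2/3

By the ratio test, |a_{n+1}/a_n| = [(n² + 6n + 1)/((n+1)² + 6(n+1) + 1)] · 9/2 → 9/2.
Since the exponent of (t − 6) increases by 2 each term, convergence requires |t − 6|² < 2/9, hence R = √2/3.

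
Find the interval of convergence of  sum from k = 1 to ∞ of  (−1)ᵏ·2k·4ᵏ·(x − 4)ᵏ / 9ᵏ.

By the ratio test, |a_{k+1}/a_k| = [2(k+1)/2k] · 4/9 → 4/9.
Hence the series converges for |x − 4| < 1/(4/9) = 9/4, so the radius of convergence is 9/4.
Endpoint x = 25/4: the k-th term does not approach 0; divergence by the term test.
When x = 7/4, the k-th term does not approach 0; divergence by the term test.

(7/4, 25/4)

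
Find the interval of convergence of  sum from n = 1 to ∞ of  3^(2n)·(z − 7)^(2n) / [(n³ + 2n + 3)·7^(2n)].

[14/3, 28/3]

By the ratio test, |a_{n+1}/a_n| = [(n³ + 2n + 3)/((n+1)³ + 2(n+1) + 3)] · 9/49 → 9/49.
Successive powers of (z − 7) differ by 2, so the series converges when |z − 7|² · 9/49 < 1, i.e. |z − 7| < √(49/9) = 7/3. So R = 7/3.
At z = 28/3: the terms are on the order of 1/n³, so the series converges absolutely by comparison with the p-series (p = 3 > 1).
When z = 14/3, absolute convergence follows by limit comparison with Σ 1/n³.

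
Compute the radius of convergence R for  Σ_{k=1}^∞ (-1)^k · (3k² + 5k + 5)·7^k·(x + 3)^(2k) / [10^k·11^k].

R = √770/7

The ratio of consecutive coefficients is [(3(k+1)² + 5(k+1) + 5)/(3k² + 5k + 5)] · 7/(10·11) → 7/110.
Successive powers of (x + 3) differ by 2, so the series converges when |x + 3|² · 7/110 < 1, i.e. |x + 3| < √(110/7). So R = √770/7.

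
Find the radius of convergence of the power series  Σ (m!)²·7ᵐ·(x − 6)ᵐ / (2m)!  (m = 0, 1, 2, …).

The ratio of consecutive coefficients is (m+1)²/[(2m+1)·(2m+2)] · 7 → 7/4.
Convergence for |x − 6| · 7/4 < 1, i.e. |x − 6| < 4/7. So R = 4/7.

R = 4/7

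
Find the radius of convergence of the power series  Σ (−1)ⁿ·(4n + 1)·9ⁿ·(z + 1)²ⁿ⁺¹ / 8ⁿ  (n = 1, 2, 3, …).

Apply the ratio test: |a_{n+1}| / |a_n| = [(4(n+1) + 1)/(4n + 1)] · 9/8, which tends to 9/8 as n → ∞.
Writing y = (z + 1)², the series in y has radius 8/9, so |z + 1| < √(8/9) and R = 2√2/3.

R = 2√2/3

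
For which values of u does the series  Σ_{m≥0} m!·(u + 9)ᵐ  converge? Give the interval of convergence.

Apply the ratio test: |a_{m+1}| / |a_m| = (m+1), which tends to ∞ as m → ∞.
Since the ratio → ∞, the series diverges for every u ≠ -9, and R = 0.

{-9}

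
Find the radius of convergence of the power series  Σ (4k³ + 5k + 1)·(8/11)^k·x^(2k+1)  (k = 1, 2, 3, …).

By the ratio test, |a_{k+1}/a_k| = [(4(k+1)³ + 5(k+1) + 1)/(4k³ + 5k + 1)] · 8/11 → 8/11.
Successive powers of x differ by 2, so the series converges when |x|² · 8/11 < 1, i.e. |x| < √(11/8). So R = √22/4.

R = √22/4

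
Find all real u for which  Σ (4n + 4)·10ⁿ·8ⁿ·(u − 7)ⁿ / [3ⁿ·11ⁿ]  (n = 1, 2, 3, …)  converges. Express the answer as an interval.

The ratio of consecutive coefficients is [(4(n+1) + 4)/(4n + 4)] · 10·8/(3·11) → 80/33.
Thus R = 1/(80/33) = 33/80.
Check u = 593/80: the terms have absolute value of order n, which does not tend to 0, so the series diverges by the divergence test.
Check u = 527/80: the terms have absolute value of order n, which does not tend to 0, so the series diverges by the divergence test.

(527/80, 593/80)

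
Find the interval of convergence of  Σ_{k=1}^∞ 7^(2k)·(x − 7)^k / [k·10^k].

Ratio test: |a_{k+1}/a_k| = [k/(k+1)] · 49/10 → 49/10 as k → ∞.
Hence the series converges for |x − 7| < 1/(49/10) = 10/49, so the radius of convergence is 10/49.
When x = 353/49, the terms behave like c/k; limit comparison with the harmonic series gives divergence.
At x = 333/49: convergence follows from the alternating series test (terms decrease monotonically to 0).

[333/49, 353/49)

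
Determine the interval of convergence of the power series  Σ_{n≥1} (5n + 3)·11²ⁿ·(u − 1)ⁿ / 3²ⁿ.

Ratio test: |a_{n+1}/a_n| = [(5(n+1) + 3)/(5n + 3)] · 121/9 → 121/9 as n → ∞.
The series converges when 121/9 · |u − 1| < 1, giving R = 9/121.
Check u = 130/121: the n-th term does not approach 0; divergence by the term test.
Endpoint u = 112/121: the n-th term does not approach 0; divergence by the term test.

(112/121, 130/121)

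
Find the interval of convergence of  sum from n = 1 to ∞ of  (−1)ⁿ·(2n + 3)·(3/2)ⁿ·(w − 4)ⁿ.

Ratio test: |a_{n+1}/a_n| = [(2(n+1) + 3)/(2n + 3)] · 3/2 → 3/2 as n → ∞.
Convergence for |w − 4| · 3/2 < 1, i.e. |w − 4| < 2/3. So R = 2/3.
At w = 14/3: the terms do not tend to 0, so the series diverges.
At w = 10/3: the terms have absolute value of order n, which does not tend to 0, so the series diverges by the divergence test.

(10/3, 14/3)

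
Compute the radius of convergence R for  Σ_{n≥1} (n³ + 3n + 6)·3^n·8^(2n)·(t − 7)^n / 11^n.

R = 11/192

Apply the ratio test: |a_{n+1}| / |a_n| = [((n+1)³ + 3(n+1) + 6)/(n³ + 3n + 6)] · 3·64/11, which tends to 192/11 as n → ∞.
The series converges when 192/11 · |t − 7| < 1, giving R = 11/192.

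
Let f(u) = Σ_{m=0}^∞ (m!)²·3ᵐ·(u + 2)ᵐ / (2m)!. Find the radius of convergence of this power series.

R = 4/3

Apply the ratio test: |a_{m+1}| / |a_m| = (m+1)²/[(2m+1)·(2m+2)] · 3, which tends to 3/4 as m → ∞.
Hence the series converges for |u + 2| < 1/(3/4) = 4/3, so the radius of convergence is 4/3.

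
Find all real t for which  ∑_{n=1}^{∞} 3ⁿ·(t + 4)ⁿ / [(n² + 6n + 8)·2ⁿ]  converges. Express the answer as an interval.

Apply the ratio test: |a_{n+1}| / |a_n| = [(n² + 6n + 8)/((n+1)² + 6(n+1) + 8)] · 3/2, which tends to 3/2 as n → ∞.
Hence the series converges for |t + 4| < 1/(3/2) = 2/3, so the radius of convergence is 2/3.
When t = -10/3, absolute convergence follows by limit comparison with Σ 1/n².
Endpoint t = -14/3: absolute convergence follows by limit comparison with Σ 1/n².

[-14/3, -10/3]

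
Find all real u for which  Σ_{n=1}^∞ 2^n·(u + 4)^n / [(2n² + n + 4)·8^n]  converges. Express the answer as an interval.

The ratio of consecutive coefficients is [(2n² + n + 4)/(2(n+1)² + (n+1) + 4)] · 2/8 → 1/4.
The series converges when 1/4 · |u + 4| < 1, giving R = 4.
Endpoint u = 0: the series is dominated by a constant times Σ 1/n², which converges (p = 2 > 1).
Check u = -8: absolute convergence follows by limit comparison with Σ 1/n².

[-8, 0]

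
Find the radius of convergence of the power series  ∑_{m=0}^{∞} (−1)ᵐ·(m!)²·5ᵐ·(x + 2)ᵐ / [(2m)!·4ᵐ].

R = 16/5

Apply the ratio test: |a_{m+1}| / |a_m| = (m+1)²/[(2m+1)·(2m+2)] · 5/4, which tends to 5/16 as m → ∞.
Hence the series converges for |x + 2| < 1/(5/16) = 16/5, so the radius of convergence is 16/5.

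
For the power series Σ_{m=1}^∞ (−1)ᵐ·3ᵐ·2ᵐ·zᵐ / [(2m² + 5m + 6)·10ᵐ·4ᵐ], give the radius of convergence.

By the ratio test, |a_{m+1}/a_m| = [(2m² + 5m + 6)/(2(m+1)² + 5(m+1) + 6)] · 3·2/(10·4) → 3/20.
The series converges when 3/20 · |z| < 1, giving R = 20/3.

R = 20/3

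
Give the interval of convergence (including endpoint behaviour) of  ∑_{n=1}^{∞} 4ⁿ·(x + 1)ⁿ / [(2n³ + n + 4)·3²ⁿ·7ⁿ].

The ratio of consecutive coefficients is [(2n³ + n + 4)/(2(n+1)³ + (n+1) + 4)] · 4/(9·7) → 4/63.
The series converges when 4/63 · |x + 1| < 1, giving R = 63/4.
When x = 59/4, the terms are on the order of 1/n³, so the series converges absolutely by comparison with the p-series (p = 3 > 1).
Check x = -67/4: absolute convergence follows by limit comparison with Σ 1/n³.

[-67/4, 59/4]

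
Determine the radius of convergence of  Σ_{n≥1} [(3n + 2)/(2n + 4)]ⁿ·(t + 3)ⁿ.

By the Cauchy root test, |a_n|^(1/n) = (3n + 2)/(2n + 4) → 3/2.
The series converges when 3/2 · |t + 3| < 1, giving R = 2/3.

R = 2/3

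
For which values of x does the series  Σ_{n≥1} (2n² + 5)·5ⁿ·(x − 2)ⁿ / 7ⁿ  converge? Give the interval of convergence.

(3/5, 17/5)

Ratio test: |a_{n+1}/a_n| = [(2(n+1)² + 5)/(2n² + 5)] · 5/7 → 5/7 as n → ∞.
Hence the series converges for |x − 2| < 1/(5/7) = 7/5, so the radius of convergence is 7/5.
Endpoint x = 17/5: the terms have absolute value of order n², which does not tend to 0, so the series diverges by the divergence test.
At x = 3/5: the terms have absolute value of order n², which does not tend to 0, so the series diverges by the divergence test.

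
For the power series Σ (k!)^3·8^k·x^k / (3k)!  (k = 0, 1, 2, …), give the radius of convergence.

Ratio test: |a_{k+1}/a_k| = (k+1)³/[(3k+1)·(3k+2)·(3k+3)] · 8 → 8/27 as k → ∞.
Hence the series converges for |x| < 1/(8/27) = 27/8, so the radius of convergence is 27/8.

R = 27/8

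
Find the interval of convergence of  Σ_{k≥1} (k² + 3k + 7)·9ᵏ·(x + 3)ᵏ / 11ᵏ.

Apply the ratio test: |a_{k+1}| / |a_k| = [((k+1)² + 3(k+1) + 7)/(k² + 3k + 7)] · 9/11, which tends to 9/11 as k → ∞.
Hence the series converges for |x + 3| < 1/(9/11) = 11/9, so the radius of convergence is 11/9.
Endpoint x = -16/9: the k-th term does not approach 0; divergence by the term test.
At x = -38/9: the terms have absolute value of order k², which does not tend to 0, so the series diverges by the divergence test.

(-38/9, -16/9)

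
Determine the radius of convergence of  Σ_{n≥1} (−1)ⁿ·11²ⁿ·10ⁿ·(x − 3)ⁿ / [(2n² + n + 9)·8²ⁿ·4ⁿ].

R = 128/605

Ratio test: |a_{n+1}/a_n| = [(2n² + n + 9)/(2(n+1)² + (n+1) + 9)] · 121·10/(64·4) → 605/128 as n → ∞.
The series converges when 605/128 · |x − 3| < 1, giving R = 128/605.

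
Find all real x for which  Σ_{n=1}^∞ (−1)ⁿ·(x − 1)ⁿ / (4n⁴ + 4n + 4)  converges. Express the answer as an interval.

By the ratio test, |a_{n+1}/a_n| = (4n⁴ + 4n + 4)/(4(n+1)⁴ + 4(n+1) + 4) → 1.
Hence R = 1.
Check x = 2: absolute convergence follows by limit comparison with Σ 1/n⁴.
At x = 0: the terms are on the order of 1/n⁴, so the series converges absolutely by comparison with the p-series (p = 4 > 1).

[0, 2]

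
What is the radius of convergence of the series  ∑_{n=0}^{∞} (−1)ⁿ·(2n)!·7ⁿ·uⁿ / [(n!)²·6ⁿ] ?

R = 3/14

Ratio test: |a_{n+1}/a_n| = (2n+1)·(2n+2)/(n+1)² · 7/6 → 14/3 as n → ∞.
Convergence for |u| · 14/3 < 1, i.e. |u| < 3/14. So R = 3/14.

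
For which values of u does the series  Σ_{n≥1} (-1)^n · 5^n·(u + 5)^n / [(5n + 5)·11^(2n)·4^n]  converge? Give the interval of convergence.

Ratio test: |a_{n+1}/a_n| = [(5n + 5)/(5(n+1) + 5)] · 5/(121·4) → 5/484 as n → ∞.
The series converges when 5/484 · |u + 5| < 1, giving R = 484/5.
At u = 459/5: convergence follows from the alternating series test (terms decrease monotonically to 0).
At u = -509/5: comparison with the harmonic series Σ 1/n shows the series diverges.

(-509/5, 459/5]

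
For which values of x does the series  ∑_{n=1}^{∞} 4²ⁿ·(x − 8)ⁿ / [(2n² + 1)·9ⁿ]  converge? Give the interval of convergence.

The ratio of consecutive coefficients is [(2n² + 1)/(2(n+1)² + 1)] · 16/9 → 16/9.
Convergence for |x − 8| · 16/9 < 1, i.e. |x − 8| < 9/16. So R = 9/16.
Check x = 137/16: absolute convergence follows by limit comparison with Σ 1/n².
When x = 119/16, absolute convergence follows by limit comparison with Σ 1/n².

[119/16, 137/16]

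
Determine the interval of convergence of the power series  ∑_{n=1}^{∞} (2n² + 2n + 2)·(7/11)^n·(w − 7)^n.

(38/7, 60/7)

Apply the ratio test: |a_{n+1}| / |a_n| = [(2(n+1)² + 2(n+1) + 2)/(2n² + 2n + 2)] · 7/11, which tends to 7/11 as n → ∞.
Convergence for |w − 7| · 7/11 < 1, i.e. |w − 7| < 11/7. So R = 11/7.
When w = 60/7, the n-th term does not approach 0; divergence by the term test.
Check w = 38/7: the n-th term does not approach 0; divergence by the term test.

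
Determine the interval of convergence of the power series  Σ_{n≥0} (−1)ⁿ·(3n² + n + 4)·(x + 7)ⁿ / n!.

The ratio of consecutive coefficients is (3(n+1)² + (n+1) + 4)/(3n² + n + 4) · 1/(n+1) → 0.
The ratio tends to 0 regardless of x, hence R = ∞.

(−∞, ∞)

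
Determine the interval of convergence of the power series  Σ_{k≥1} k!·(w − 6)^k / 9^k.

{6}

By the ratio test, |a_{k+1}/a_k| = (k+1) · 1/9 → ∞.
Since the ratio → ∞, the series diverges for every w ≠ 6, and R = 0.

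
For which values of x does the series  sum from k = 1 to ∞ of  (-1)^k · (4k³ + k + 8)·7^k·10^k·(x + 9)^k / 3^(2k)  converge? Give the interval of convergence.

(-639/70, -621/70)

The ratio of consecutive coefficients is [(4(k+1)³ + (k+1) + 8)/(4k³ + k + 8)] · 7·10/9 → 70/9.
The series converges when 70/9 · |x + 9| < 1, giving R = 9/70.
When x = -621/70, the terms have absolute value of order k³, which does not tend to 0, so the series diverges by the divergence test.
When x = -639/70, the k-th term does not approach 0; divergence by the term test.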